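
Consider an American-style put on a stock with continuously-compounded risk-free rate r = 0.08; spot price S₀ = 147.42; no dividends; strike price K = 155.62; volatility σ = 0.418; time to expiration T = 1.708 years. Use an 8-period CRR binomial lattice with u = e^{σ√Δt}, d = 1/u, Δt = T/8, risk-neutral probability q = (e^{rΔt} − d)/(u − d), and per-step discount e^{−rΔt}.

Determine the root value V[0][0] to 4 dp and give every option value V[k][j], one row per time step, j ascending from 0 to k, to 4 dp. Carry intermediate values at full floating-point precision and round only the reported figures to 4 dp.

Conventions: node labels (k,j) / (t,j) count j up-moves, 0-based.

Δt=0.21350  u=1.21305  d=0.82437  q=0.49618  discount=0.98307
step 8 (expiry): payoffs max(K−S,0) = 124.1777 109.3526 87.5375 55.4366 8.2000 0.0000 0.0000 0.0000 0.0000
k=7: (k=7,j=0): S=38.1412, K−S=117.4788, hold=114.8433 ⇒ V=117.4788 exercise | (k=7,j=1): S=56.1249, K−S=99.4951, hold=96.8597 ⇒ V=99.4951 exercise | (k=7,j=2): S=82.5878, K−S=73.0322, hold=70.3968 ⇒ V=73.0322 exercise | (k=7,j=3): S=121.5280, K−S=34.0920, hold=31.4566 ⇒ V=34.0920 exercise | (k=7,j=4): S=178.8285, K−S=0.0000, hold=4.0613 ⇒ V=4.0613 continue | (k=7,j=5): S=263.1462, K−S=0.0000, hold=0.0000 ⇒ V=0.0000 continue | (k=7,j=6): S=387.2197, K−S=0.0000, hold=0.0000 ⇒ V=0.0000 continue | (k=7,j=7): S=569.7940, K−S=0.0000, hold=0.0000 ⇒ V=0.0000 continue
k=6: (k=6,j=0): S=46.2674, K−S=109.3526, hold=106.7172 ⇒ V=109.3526 exercise | (k=6,j=1): S=68.0825, K−S=87.5375, hold=84.9021 ⇒ V=87.5375 exercise | (k=6,j=2): S=100.1834, K−S=55.4366, hold=52.8011 ⇒ V=55.4366 exercise | (k=6,j=3): S=147.4200, K−S=8.2000, hold=18.8663 ⇒ V=18.8663 continue | (k=6,j=4): S=216.9286, K−S=0.0000, hold=2.0115 ⇒ V=2.0115 continue | (k=6,j=5): S=319.2106, K−S=0.0000, hold=0.0000 ⇒ V=0.0000 continue | (k=6,j=6): S=469.7185, K−S=0.0000, hold=0.0000 ⇒ V=0.0000 continue
k=5: (k=5,j=0): S=56.1249, K−S=99.4951, hold=96.8597 ⇒ V=99.4951 exercise | (k=5,j=1): S=82.5878, K−S=73.0322, hold=70.3968 ⇒ V=73.0322 exercise | (k=5,j=2): S=121.5280, K−S=34.0920, hold=36.6594 ⇒ V=36.6594 continue | (k=5,j=3): S=178.8285, K−S=0.0000, hold=10.3253 ⇒ V=10.3253 continue | (k=5,j=4): S=263.1462, K−S=0.0000, hold=0.9963 ⇒ V=0.9963 continue | (k=5,j=5): S=387.2197, K−S=0.0000, hold=0.0000 ⇒ V=0.0000 continue
k=4: (k=4,j=0): S=68.0825, K−S=87.5375, hold=84.9021 ⇒ V=87.5375 exercise | (k=4,j=1): S=100.1834, K−S=55.4366, hold=54.0535 ⇒ V=55.4366 exercise | (k=4,j=2): S=147.4200, K−S=8.2000, hold=23.1933 ⇒ V=23.1933 continue | (k=4,j=3): S=216.9286, K−S=0.0000, hold=5.5999 ⇒ V=5.5999 continue | (k=4,j=4): S=319.2106, K−S=0.0000, hold=0.4934 ⇒ V=0.4934 continue
k=3: (k=3,j=0): S=82.5878, K−S=73.0322, hold=70.3968 ⇒ V=73.0322 exercise | (k=3,j=1): S=121.5280, K−S=34.0920, hold=38.7701 ⇒ V=38.7701 continue | (k=3,j=2): S=178.8285, K−S=0.0000, hold=14.2188 ⇒ V=14.2188 continue | (k=3,j=3): S=263.1462, K−S=0.0000, hold=3.0142 ⇒ V=3.0142 continue
k=2: (k=2,j=0): S=100.1834, K−S=55.4366, hold=55.0830 ⇒ V=55.4366 exercise | (k=2,j=1): S=147.4200, K−S=8.2000, hold=26.1379 ⇒ V=26.1379 continue | (k=2,j=2): S=216.9286, K−S=0.0000, hold=8.5126 ⇒ V=8.5126 continue
k=1: (k=1,j=0): S=121.5280, K−S=34.0920, hold=40.2064 ⇒ V=40.2064 continue | (k=1,j=1): S=178.8285, K−S=0.0000, hold=17.0980 ⇒ V=17.0980 continue
k=0: (k=0,j=0): S=147.4200, K−S=8.2000, hold=28.2536 ⇒ V=28.2536 continue

price = 28.2536
tree:
28.2536
40.2064 17.0980
55.4366 26.1379 8.5126
73.0322 38.7701 14.2188 3.0142
87.5375 55.4366 23.1933 5.5999 0.4934
99.4951 73.0322 36.6594 10.3253 0.9963 0.0000
109.3526 87.5375 55.4366 18.8663 2.0115 0.0000 0.0000
117.4788 99.4951 73.0322 34.0920 4.0613 0.0000 0.0000 0.0000
124.1777 109.3526 87.5375 55.4366 8.2000 0.0000 0.0000 0.0000 0.0000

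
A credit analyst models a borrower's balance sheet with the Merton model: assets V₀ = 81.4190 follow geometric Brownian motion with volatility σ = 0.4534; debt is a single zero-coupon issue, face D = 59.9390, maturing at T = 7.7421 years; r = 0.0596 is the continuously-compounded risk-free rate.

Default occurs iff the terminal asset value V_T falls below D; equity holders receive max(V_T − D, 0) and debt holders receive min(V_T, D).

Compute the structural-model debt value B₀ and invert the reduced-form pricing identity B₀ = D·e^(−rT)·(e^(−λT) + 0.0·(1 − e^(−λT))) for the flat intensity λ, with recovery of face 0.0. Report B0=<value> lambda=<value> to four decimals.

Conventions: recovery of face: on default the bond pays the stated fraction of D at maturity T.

With assets at 81.4190 and a single debt payment of 59.9390 at 7.7421 years:
d₁ = [ln(V₀/D) + (r + σ²/2)T] / (σ√T)
   = [ln(81.4190/59.9390) + (0.0596 + 0.5·0.4534²)·7.7421] / (0.4534·√7.7421)
   = [0.306281 + 1.257207] / 1.261569 = 1.239321
d₂ = d₁ − σ√T = 1.239321 − 1.261569 = -0.022248
N(d₁) = 0.892387,  N(d₂) = 0.491125,  e^(−rT) = 0.630382
E₀ = V₀·N(d₁) − D·e^(−rT)·N(d₂)
   = 81.4190·0.892387 − 59.9390·0.630382·0.491125 = 54.100325
B₀ = V₀ − E₀ = 81.4190 − 54.100325 = 27.318675
e^(−λT) = (B₀·e^(rT)/D − 0)/(1 − 0) = (27.3187·1.586339/59.9390 − 0)/1 = 0.72301395
λ = −ln(0.72301395)/7.7421 = 0.041891

B0=27.3187 lambda=0.0419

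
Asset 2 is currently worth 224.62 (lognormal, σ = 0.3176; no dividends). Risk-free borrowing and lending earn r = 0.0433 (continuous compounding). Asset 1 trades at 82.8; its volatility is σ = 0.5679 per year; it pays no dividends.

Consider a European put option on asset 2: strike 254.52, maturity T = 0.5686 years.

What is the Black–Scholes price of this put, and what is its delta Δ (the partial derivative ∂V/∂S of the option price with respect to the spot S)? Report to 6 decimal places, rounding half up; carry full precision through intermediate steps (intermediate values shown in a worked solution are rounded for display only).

σ√T = 0.3176·√0.5686 = 0.239488
d₁ = (ln(S/K) + (r+σ²/2)T) / (σ√T) = (ln(224.62/254.52) + (0.0433+0.3176²/2)·0.5686) / 0.239488 = (-0.124969 + 0.053298) / 0.239488 = -0.299270
d₂ = d₁ − σ√T = -0.299270 − 0.239488 = -0.538758
e^{−rT} = 0.975680
N(−d₁) = 0.617633,  N(−d₂) = 0.704973
Put price V = K·e^{−rT}·N(−d₂) − S·N(−d₁) = 175.066093 − 138.732748 = 36.333345
Δ = −N(−d₁) = -0.617633

price = 36.333345
Δ = -0.617633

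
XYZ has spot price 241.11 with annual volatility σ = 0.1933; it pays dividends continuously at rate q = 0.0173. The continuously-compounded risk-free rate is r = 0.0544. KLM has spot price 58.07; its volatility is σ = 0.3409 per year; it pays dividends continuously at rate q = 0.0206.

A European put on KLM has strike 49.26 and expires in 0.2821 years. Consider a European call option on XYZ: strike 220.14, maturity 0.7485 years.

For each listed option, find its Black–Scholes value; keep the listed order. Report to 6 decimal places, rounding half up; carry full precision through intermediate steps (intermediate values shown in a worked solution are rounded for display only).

[KLM put K=49.26]
σ√T = 0.3409·√0.2821 = 0.181063
d₁ = (ln(S/K) + (r−q+σ²/2)T) / (σ√T) = (ln(58.07/49.26) + (0.0544−0.0206+0.3409²/2)·0.2821) / 0.181063 = (0.164537 + 0.025927) / 0.181063 = 1.051922
d₂ = d₁ − σ√T = 1.051922 − 0.181063 = 0.870859
e^{−rT} = 0.984771
e^{−qT} = 0.994206
N(−d₁) = 0.146418,  N(−d₂) = 0.191916
price = K·e^{−rT}·N(−d₂) − S·e^{−qT}·N(−d₁) = 9.309787 − 8.453211 = 0.856575
[XYZ call K=220.14]
σ√T = 0.1933·√0.7485 = 0.167235
d₁ = (ln(S/K) + (r−q+σ²/2)T) / (σ√T) = (ln(241.11/220.14) + (0.0544−0.0173+0.1933²/2)·0.7485) / 0.167235 = (0.090990 + 0.041753) / 0.167235 = 0.793749
d₂ = d₁ − σ√T = 0.793749 − 0.167235 = 0.626513
e^{−rT} = 0.960099
e^{−qT} = 0.987134
N(d₁) = 0.786329,  N(d₂) = 0.734511
price = S·e^{−qT}·N(d₁) − K·e^{−rT}·N(d₂) = 187.152597 − 155.243490 = 31.909107

price(KLM put K=49.26) = 0.856575
price(XYZ call K=220.14) = 31.909107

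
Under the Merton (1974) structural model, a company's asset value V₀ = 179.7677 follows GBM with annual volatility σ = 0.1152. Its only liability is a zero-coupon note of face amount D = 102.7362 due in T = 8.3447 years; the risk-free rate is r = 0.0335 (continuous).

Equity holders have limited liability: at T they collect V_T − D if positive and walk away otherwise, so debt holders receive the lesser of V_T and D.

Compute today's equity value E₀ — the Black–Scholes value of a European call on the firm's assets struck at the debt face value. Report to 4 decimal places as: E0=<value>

E0=102.1591

Work the structural quantities from V₀ = 179.7677 against face 102.7362:
d₁ = [ln(V₀/D) + (r + σ²/2)T] / (σ√T)
   = [ln(179.7677/102.7362) + (0.0335 + 0.5·0.1152²)·8.3447] / (0.1152·√8.3447)
   = [0.559501 + 0.334919] / 0.332780 = 2.687717
d₂ = d₁ − σ√T = 2.687717 − 0.332780 = 2.354937
N(d₁) = 0.996403,  N(d₂) = 0.990737,  e^(−rT) = 0.756126
E₀ = V₀·N(d₁) − D·e^(−rT)·N(d₂)
   = 179.7677·0.996403 − 102.7362·0.756126·0.990737 = 102.159117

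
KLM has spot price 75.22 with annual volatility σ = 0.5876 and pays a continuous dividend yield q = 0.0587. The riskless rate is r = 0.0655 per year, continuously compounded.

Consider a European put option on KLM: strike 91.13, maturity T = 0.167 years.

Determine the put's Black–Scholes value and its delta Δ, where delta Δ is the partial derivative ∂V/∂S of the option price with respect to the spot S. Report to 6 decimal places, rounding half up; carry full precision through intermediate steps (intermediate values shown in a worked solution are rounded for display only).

price = 18.031268
Δ = -0.742607

σ√T = 0.5876·√0.167 = 0.240126
d₁ = (ln(S/K) + (r−q+σ²/2)T) / (σ√T) = (ln(75.22/91.13) + (0.0655−0.0587+0.5876²/2)·0.167) / 0.240126 = (-0.191870 + 0.029966) / 0.240126 = -0.674244
d₂ = d₁ − σ√T = -0.674244 − 0.240126 = -0.914371
e^{−rT} = 0.989121
e^{−qT} = 0.990245
N(−d₁) = 0.749922,  N(−d₂) = 0.819739
Put price V = K·e^{−rT}·N(−d₂) − S·e^{−qT}·N(−d₁) = 73.890133 − 55.858866 = 18.031268
Δ = −e^{−qT}·N(−d₁) = -0.742607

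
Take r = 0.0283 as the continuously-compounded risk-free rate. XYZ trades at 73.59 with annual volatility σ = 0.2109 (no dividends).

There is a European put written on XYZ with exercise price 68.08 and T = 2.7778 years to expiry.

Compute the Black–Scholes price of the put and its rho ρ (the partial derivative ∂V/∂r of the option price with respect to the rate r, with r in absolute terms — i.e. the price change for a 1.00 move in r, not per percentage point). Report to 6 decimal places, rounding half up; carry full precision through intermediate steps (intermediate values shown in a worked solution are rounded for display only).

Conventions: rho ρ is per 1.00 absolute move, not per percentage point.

price = 5.110751
ρ = -68.850695

σ√T = 0.2109·√2.7778 = 0.351501
d₁ = (ln(S/K) + (r+σ²/2)T) / (σ√T) = (ln(73.59/68.08) + (0.0283+0.2109²/2)·2.7778) / 0.351501 = (0.077826 + 0.140388) / 0.351501 = 0.620806
d₂ = d₁ − σ√T = 0.620806 − 0.351501 = 0.269304
e^{−rT} = 0.924399
N(−d₁) = 0.267364,  N(−d₂) = 0.393848
Put price V = K·e^{−rT}·N(−d₂) − S·N(−d₁) = 24.786052 − 19.675301 = 5.110751
ρ = −K·T·e^{−rT}·N(−d₂) = -68.850695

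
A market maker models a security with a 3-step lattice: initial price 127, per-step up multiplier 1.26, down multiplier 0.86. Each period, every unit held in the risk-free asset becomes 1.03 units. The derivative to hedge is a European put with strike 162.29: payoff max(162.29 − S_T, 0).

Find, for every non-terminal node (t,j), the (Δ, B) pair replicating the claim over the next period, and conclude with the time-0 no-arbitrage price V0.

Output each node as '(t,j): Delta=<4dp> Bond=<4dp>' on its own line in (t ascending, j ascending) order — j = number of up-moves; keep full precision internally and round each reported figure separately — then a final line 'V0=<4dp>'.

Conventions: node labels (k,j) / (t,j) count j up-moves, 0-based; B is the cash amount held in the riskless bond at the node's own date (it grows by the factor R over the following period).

Under the risk-neutral measure, an up-move has probability p* = (R−d)/(u−d) = 0.4250 and values discount at R = 1.03.
Terminal payoffs: V(3,0)=81.5109, V(3,1)=43.9392, V(3,2)=0.0000, V(3,3)=0.0000
  t=2,j=0: stock 93.9292 → up 118.3508 (V=43.9392), down 80.7791 (V=81.5109). Price 63.6339; hedge Δ=-1.0000, bond B=157.5631.
  t=2,j=1: stock 137.6172 → up 173.3977 (V=0.0000), down 118.3508 (V=43.9392). Price 24.5292; hedge Δ=-0.7982, bond B=134.3772.
  t=2,j=2: stock 201.6252 → up 254.0478 (V=0.0000), down 173.3977 (V=0.0000). Price 0.0000; hedge Δ=0.0000, bond B=0.0000.
  t=1,j=0: stock 109.2200 → up 137.6172 (V=24.5292), down 93.9292 (V=63.6339). Price 45.6450; hedge Δ=-0.8951, bond B=143.4069.
  t=1,j=1: stock 160.0200 → up 201.6252 (V=0.0000), down 137.6172 (V=24.5292). Price 13.6935; hedge Δ=-0.3832, bond B=75.0164.
  t=0,j=0: stock 127.0000 → up 160.0200 (V=13.6935), down 109.2200 (V=45.6450). Price 31.1317; hedge Δ=-0.6290, bond B=111.0106.
As a check, the time-0 holding Δ(0,0)·S0 + B(0,0) comes to 31.1317 — exactly V0.

(0,0): Delta=-0.6290 Bond=111.0106
(1,0): Delta=-0.8951 Bond=143.4069
(1,1): Delta=-0.3832 Bond=75.0164
(2,0): Delta=-1.0000 Bond=157.5631
(2,1): Delta=-0.7982 Bond=134.3772
(2,2): Delta=0.0000 Bond=0.0000
V0=31.1317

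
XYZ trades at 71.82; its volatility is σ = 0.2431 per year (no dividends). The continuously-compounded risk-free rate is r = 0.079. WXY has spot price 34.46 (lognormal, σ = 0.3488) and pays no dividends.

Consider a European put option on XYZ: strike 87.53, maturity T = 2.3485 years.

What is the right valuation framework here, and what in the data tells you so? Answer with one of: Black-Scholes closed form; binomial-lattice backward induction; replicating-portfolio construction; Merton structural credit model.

Key observation: a European-exercise option on XYZ struck at 87.53 — a GBM underlying with constant parameters — admits an analytic price: the data contain no early exercise, no discrete tree, no debt structure.

framework: Black-Scholes closed form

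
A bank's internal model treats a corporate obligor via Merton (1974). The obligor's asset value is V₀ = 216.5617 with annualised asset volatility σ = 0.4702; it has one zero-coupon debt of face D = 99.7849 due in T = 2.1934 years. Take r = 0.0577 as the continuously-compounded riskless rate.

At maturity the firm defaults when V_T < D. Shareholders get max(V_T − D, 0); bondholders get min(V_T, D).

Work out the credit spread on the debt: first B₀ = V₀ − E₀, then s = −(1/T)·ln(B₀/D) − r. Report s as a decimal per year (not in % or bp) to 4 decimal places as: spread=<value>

spread=0.0226

With assets at 216.5617 and a single debt payment of 99.7849 at 2.1934 years:
d₁ = [ln(V₀/D) + (r + σ²/2)T] / (σ√T)
   = [ln(216.5617/99.7849) + (0.0577 + 0.5·0.4702²)·2.1934] / (0.4702·√2.1934)
   = [0.774859 + 0.369026] / 0.696372 = 1.642634
d₂ = d₁ − σ√T = 1.642634 − 0.696372 = 0.946262
N(d₁) = 0.949771,  N(d₂) = 0.827992,  e^(−rT) = 0.881122
E₀ = V₀·N(d₁) − D·e^(−rT)·N(d₂)
   = 216.5617·0.949771 − 99.7849·0.881122·0.827992 = 132.884644
B₀ = V₀ − E₀ = 216.5617 − 132.884644 = 83.677056
spread = −(1/T)·ln(B₀/D) − r = −(1/2.1934)·ln(83.677056/99.7849) − 0.0577 = 0.02256445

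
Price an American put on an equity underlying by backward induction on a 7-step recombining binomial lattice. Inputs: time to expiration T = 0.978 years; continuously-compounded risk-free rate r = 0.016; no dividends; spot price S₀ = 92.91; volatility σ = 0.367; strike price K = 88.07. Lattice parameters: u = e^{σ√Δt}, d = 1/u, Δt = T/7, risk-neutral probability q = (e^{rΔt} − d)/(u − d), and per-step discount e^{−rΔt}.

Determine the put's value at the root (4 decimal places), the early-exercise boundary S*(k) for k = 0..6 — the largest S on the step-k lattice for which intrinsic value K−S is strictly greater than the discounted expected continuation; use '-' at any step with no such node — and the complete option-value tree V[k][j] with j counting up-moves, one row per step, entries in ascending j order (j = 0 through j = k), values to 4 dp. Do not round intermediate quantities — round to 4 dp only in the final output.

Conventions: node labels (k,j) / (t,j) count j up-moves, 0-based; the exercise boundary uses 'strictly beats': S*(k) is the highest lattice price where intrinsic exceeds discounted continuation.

Δt=0.13971, u=1.14703, d=0.87181, q=0.47389, disc=e^(-rΔt)=0.99777
k=7 terminal: V=max(K-S,0) → 52.5043 41.2768 26.5049 7.0697 0.0000 0.0000 0.0000 0.0000
k=6: j=0 S=40.7950 intr=47.2750 cont=47.0783 V=47.2750[EX]; j=1 S=53.6734 intr=34.3966 cont=34.2000 V=34.3966[EX]; j=2 S=70.6172 intr=17.4528 cont=17.2561 V=17.4528[EX]; j=3 S=92.9100 intr=0.0000 cont=3.7111 V=3.7111[hold]; j=4 S=122.2403 intr=0.0000 cont=0.0000 V=0.0000[hold]; j=5 S=160.8297 intr=0.0000 cont=0.0000 V=0.0000[hold]; j=6 S=211.6011 intr=0.0000 cont=0.0000 V=0.0000[hold]  S*(6)=70.6172
k=5: j=0 S=46.7932 intr=41.2768 cont=41.0801 V=41.2768[EX]; j=1 S=61.5651 intr=26.5049 cont=26.3082 V=26.5049[EX]; j=2 S=81.0003 intr=7.0697 cont=10.9163 V=10.9163[hold]; j=3 S=106.5708 intr=0.0000 cont=1.9481 V=1.9481[hold]; j=4 S=140.2136 intr=0.0000 cont=0.0000 V=0.0000[hold]; j=5 S=184.4769 intr=0.0000 cont=0.0000 V=0.0000[hold]  S*(5)=61.5651
k=4: j=0 S=53.6734 intr=34.3966 cont=34.2000 V=34.3966[EX]; j=1 S=70.6172 intr=17.4528 cont=19.0749 V=19.0749[hold]; j=2 S=92.9100 intr=0.0000 cont=6.6515 V=6.6515[hold]; j=3 S=122.2403 intr=0.0000 cont=1.0226 V=1.0226[hold]; j=4 S=160.8297 intr=0.0000 cont=0.0000 V=0.0000[hold]  S*(4)=53.6734
k=3: j=0 S=61.5651 intr=26.5049 cont=27.0752 V=27.0752[hold]; j=1 S=81.0003 intr=7.0697 cont=13.1581 V=13.1581[hold]; j=2 S=106.5708 intr=0.0000 cont=3.9751 V=3.9751[hold]; j=3 S=140.2136 intr=0.0000 cont=0.5368 V=0.5368[hold]  S*(3)=-
k=2: j=0 S=70.6172 intr=17.4528 cont=20.4343 V=20.4343[hold]; j=1 S=92.9100 intr=0.0000 cont=8.7867 V=8.7867[hold]; j=2 S=122.2403 intr=0.0000 cont=2.3405 V=2.3405[hold]  S*(2)=-
k=1: j=0 S=81.0003 intr=7.0697 cont=14.8813 V=14.8813[hold]; j=1 S=106.5708 intr=0.0000 cont=5.7191 V=5.7191[hold]  S*(1)=-
k=0: j=0 S=92.9100 intr=0.0000 cont=10.5159 V=10.5159[hold]  S*(0)=-

price = 10.5159
boundary = - - - - 53.6734 61.5651 70.6172
tree:
10.5159
14.8813 5.7191
20.4343 8.7867 2.3405
27.0752 13.1581 3.9751 0.5368
34.3966 19.0749 6.6515 1.0226 0.0000
41.2768 26.5049 10.9163 1.9481 0.0000 0.0000
47.2750 34.3966 17.4528 3.7111 0.0000 0.0000 0.0000
52.5043 41.2768 26.5049 7.0697 0.0000 0.0000 0.0000 0.0000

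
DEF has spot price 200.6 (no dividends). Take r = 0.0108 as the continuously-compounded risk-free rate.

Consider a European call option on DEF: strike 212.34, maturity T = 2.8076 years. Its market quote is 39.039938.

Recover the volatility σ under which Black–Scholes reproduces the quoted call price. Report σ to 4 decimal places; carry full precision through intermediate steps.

sigma = 0.3102

At σ = 0.3102 the Black–Scholes value reproduces the quote:
σ√T = 0.3102·√2.8076 = 0.519768
d₁ = (ln(S/K) + (r+σ²/2)T) / (σ√T) = (ln(200.6/212.34) + (0.0108+0.3102²/2)·2.8076) / 0.519768 = (-0.056876 + 0.165401) / 0.519768 = 0.208796
d₂ = d₁ − σ√T = 0.208796 − 0.519768 = -0.310972
e^{−rT} = 0.970133
N(d₁) = 0.582696,  N(d₂) = 0.377911
V = S·N(d₁) − K·e^{−rT}·N(d₂) = 116.888876 − 77.848938 = 39.039938 (the quoted price), and the Black–Scholes price is strictly increasing in σ, so σ is unique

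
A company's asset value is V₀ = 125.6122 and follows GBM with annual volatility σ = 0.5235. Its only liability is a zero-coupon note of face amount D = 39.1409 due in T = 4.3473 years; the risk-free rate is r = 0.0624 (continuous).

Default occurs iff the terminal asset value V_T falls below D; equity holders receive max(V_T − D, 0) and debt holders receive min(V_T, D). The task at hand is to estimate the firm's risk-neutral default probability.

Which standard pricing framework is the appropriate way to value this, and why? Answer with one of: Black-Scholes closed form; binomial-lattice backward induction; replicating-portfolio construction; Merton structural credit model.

framework: Merton structural credit model

Key observation: the asked-for credit quantity lives on the firm's capital structure — asset value, asset volatility, debt face 39.1409 — which is the structural model's domain.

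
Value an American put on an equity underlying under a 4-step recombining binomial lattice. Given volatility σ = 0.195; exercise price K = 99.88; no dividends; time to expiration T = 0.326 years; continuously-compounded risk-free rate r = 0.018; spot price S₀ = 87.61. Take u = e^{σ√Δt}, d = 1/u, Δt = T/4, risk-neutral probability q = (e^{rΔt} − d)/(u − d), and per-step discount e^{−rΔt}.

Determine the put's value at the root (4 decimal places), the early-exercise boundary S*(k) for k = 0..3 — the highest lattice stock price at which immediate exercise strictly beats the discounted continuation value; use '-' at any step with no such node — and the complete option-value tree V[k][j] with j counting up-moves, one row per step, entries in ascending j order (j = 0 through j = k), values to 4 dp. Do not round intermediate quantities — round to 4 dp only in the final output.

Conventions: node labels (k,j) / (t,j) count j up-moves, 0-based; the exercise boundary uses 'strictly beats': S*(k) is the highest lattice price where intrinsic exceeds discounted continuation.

price = 12.5879
boundary = - 82.8661 87.6100 92.6255
tree:
12.5879
17.0139 8.1859
21.5009 12.2700 4.1138
25.7450 17.0139 7.2545 0.9760
29.7592 21.5009 12.2700 1.9519 0.0000

params: Δt=0.08150 u=1.05725 d=0.94585 q=0.49927 e^(-rΔt)=0.99853
t_4 payoffs: 29.7592 21.5009 12.2700 1.9519 0.0000
t_3: node(3,0) S=74.1350 payoff=25.7450 vs cont=25.5986 → 25.7450 [stop]  node(3,1) S=82.8661 payoff=17.0139 vs cont=16.8675 → 17.0139 [stop]  node(3,2) S=92.6255 payoff=7.2545 vs cont=7.1081 → 7.2545 [stop]  node(3,3) S=103.5342 payoff=0.0000 vs cont=0.9760 → 0.9760 [wait]  ⇒ S*(3)=92.6255
t_2: node(2,0) S=78.3791 payoff=21.5009 vs cont=21.3545 → 21.5009 [stop]  node(2,1) S=87.6100 payoff=12.2700 vs cont=12.1236 → 12.2700 [stop]  node(2,2) S=97.9281 payoff=1.9519 vs cont=4.1138 → 4.1138 [wait]  ⇒ S*(2)=87.6100
t_1: node(1,0) S=82.8661 payoff=17.0139 vs cont=16.8675 → 17.0139 [stop]  node(1,1) S=92.6255 payoff=7.2545 vs cont=8.1859 → 8.1859 [wait]  ⇒ S*(1)=82.8661
t_0: node(0,0) S=87.6100 payoff=12.2700 vs cont=12.5879 → 12.5879 [wait]  ⇒ S*(0)=-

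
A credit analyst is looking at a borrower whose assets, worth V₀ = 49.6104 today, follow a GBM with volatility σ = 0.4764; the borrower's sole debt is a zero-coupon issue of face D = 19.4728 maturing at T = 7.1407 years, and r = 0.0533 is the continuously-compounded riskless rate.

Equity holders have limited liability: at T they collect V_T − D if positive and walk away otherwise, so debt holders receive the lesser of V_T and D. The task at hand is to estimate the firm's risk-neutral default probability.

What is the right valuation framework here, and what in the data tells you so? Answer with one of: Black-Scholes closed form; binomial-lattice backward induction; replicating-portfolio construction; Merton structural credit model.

framework: Merton structural credit model

Key observation: with the firm-asset dynamics (V₀ = 49.6104) and a single zero-coupon liability of face 19.4728 given, debt value, spread, and default probability all derive from the option view of the balance sheet.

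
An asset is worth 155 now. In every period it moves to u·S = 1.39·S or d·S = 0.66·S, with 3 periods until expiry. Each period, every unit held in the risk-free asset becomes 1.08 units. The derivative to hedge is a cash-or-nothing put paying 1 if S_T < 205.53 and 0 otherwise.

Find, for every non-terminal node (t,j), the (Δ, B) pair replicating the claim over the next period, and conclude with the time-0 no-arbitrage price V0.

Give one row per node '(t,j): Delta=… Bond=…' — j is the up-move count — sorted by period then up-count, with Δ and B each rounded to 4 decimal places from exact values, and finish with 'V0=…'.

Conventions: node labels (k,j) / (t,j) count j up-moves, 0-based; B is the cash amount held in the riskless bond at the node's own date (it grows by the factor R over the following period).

(0,0): Delta=-0.0025 Bond=1.0314
(1,0): Delta=0.0000 Bond=0.8573
(1,1): Delta=-0.0034 Bond=1.3033
(2,0): Delta=0.0000 Bond=0.9259
(2,1): Delta=0.0000 Bond=0.9259
(2,2): Delta=-0.0046 Bond=1.7631
V0=0.6426

Since d<R<u, set p* = (R−d)/(u−d) = 0.5753; price each node as the discounted p*-expectation of its children.
Payoffs at expiry: V(3,0)=1.0000, V(3,1)=1.0000, V(3,2)=1.0000, V(3,3)=0.0000
Node (2,0) S=67.5180: V=(p*·1.0000+(1−p*)·1.0000)/1.08=0.9259; Δ=(1.0000−1.0000)/(93.8500−44.5619)=0.0000; B=V−Δ·S=0.9259
Node (2,1) S=142.1970: V=(p*·1.0000+(1−p*)·1.0000)/1.08=0.9259; Δ=(1.0000−1.0000)/(197.6538−93.8500)=0.0000; B=V−Δ·S=0.9259
Node (2,2) S=299.4755: V=(p*·0.0000+(1−p*)·1.0000)/1.08=0.3932; Δ=(0.0000−1.0000)/(416.2709−197.6538)=-0.0046; B=V−Δ·S=1.7631
Node (1,0) S=102.3000: V=(p*·0.9259+(1−p*)·0.9259)/1.08=0.8573; Δ=(0.9259−0.9259)/(142.1970−67.5180)=0.0000; B=V−Δ·S=0.8573
Node (1,1) S=215.4500: V=(p*·0.3932+(1−p*)·0.9259)/1.08=0.5735; Δ=(0.3932−0.9259)/(299.4755−142.1970)=-0.0034; B=V−Δ·S=1.3033
Node (0,0) S=155.0000: V=(p*·0.5735+(1−p*)·0.8573)/1.08=0.6426; Δ=(0.5735−0.8573)/(215.4500−102.3000)=-0.0025; B=V−Δ·S=1.0314
Sanity check at the root: Δ(0,0)·S0 + B(0,0) reproduces V0 = 0.6426.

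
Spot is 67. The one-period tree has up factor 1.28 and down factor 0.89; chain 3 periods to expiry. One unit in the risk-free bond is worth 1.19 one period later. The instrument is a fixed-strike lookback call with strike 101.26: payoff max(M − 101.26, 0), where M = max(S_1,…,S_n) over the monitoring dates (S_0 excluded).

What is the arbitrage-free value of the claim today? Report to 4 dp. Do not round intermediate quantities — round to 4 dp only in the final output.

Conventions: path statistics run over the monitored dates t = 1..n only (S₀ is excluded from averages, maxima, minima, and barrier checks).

price = 11.2911

Risk-neutral up-probability p* = (R−d)/(u−d) = (1.19−0.89)/(1.28−0.89) = 0.7692; the claim prices as the p*-weighted sum of path payoffs discounted by R^3.
Enumerate all 2^3 = 8 price paths (U = up ×1.28, D = down ×0.89); each path with k up-moves has probability p*^k·(1−p*)^(3−k).
DDD: M=59.6300, payoff=0.0000, prob=0.012289
UDD: M=85.7600, payoff=0.0000, prob=0.040965
DUD: M=76.3264, payoff=0.0000, prob=0.040965
UUD: M=109.7728, payoff=8.5128, prob=0.136550
DDU: M=67.9305, payoff=0.0000, prob=0.040965
UDU: M=97.6978, payoff=0.0000, prob=0.136550
DUU: M=97.6978, payoff=0.0000, prob=0.136550
UUU: M=140.5092, payoff=39.2492, prob=0.455166
Price = Σ prob·payoff / R^3 = 19.027321 / 1.685159 = 11.2911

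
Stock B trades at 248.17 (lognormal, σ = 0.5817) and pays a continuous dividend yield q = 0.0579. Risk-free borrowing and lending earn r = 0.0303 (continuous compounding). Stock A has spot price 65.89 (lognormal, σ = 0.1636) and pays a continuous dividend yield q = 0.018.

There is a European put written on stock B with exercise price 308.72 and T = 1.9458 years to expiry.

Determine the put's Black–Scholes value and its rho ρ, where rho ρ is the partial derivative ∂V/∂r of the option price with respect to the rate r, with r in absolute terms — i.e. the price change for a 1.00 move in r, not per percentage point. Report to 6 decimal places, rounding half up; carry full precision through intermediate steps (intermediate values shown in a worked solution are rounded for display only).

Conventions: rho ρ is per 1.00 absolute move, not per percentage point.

price = 119.654877
ρ = -436.424797

σ√T = 0.5817·√1.9458 = 0.811425
d₁ = (ln(S/K) + (r−q+σ²/2)T) / (σ√T) = (ln(248.17/308.72) + (0.0303−0.0579+0.5817²/2)·1.9458) / 0.811425 = (-0.218321 + 0.275501) / 0.811425 = 0.070469
d₂ = d₁ − σ√T = 0.070469 − 0.811425 = -0.740956
e^{−rT} = 0.942747
e^{−qT} = 0.893453
N(−d₁) = 0.471910,  N(−d₂) = 0.770640
Put price V = K·e^{−rT}·N(−d₂) − S·e^{−qT}·N(−d₁) = 224.290676 − 104.635799 = 119.654877
ρ = −K·T·e^{−rT}·N(−d₂) = -436.424797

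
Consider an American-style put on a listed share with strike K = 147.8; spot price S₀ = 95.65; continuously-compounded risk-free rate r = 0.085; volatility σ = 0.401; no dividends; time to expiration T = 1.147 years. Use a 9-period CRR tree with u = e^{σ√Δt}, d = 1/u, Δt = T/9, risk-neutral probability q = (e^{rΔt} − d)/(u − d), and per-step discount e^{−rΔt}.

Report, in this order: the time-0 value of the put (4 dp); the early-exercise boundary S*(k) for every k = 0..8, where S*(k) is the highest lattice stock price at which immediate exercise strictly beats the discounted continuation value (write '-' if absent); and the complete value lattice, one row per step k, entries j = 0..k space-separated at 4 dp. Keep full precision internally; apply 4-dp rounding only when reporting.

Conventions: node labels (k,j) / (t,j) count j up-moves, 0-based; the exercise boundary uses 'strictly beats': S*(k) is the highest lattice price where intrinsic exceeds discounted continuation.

Δt=0.12744  u=1.15391  d=0.86662  q=0.50218  discount=0.98923
step 9 (expiry): payoffs max(K−S,0) = 121.4279 112.6855 101.0449 85.5454 64.9078 37.4287 0.8402 0.0000 0.0000 0.0000
step 8: (k=8,j=0): S=30.4309, K−S=117.3691, hold=115.7766 ⇒ V=117.3691 exercise | (k=8,j=1): S=40.5189, K−S=107.2811, hold=105.6886 ⇒ V=107.2811 exercise | (k=8,j=2): S=53.9511, K−S=93.8489, hold=92.2565 ⇒ V=93.8489 exercise | (k=8,j=3): S=71.8361, K−S=75.9639, hold=74.3715 ⇒ V=75.9639 exercise | (k=8,j=4): S=95.6500, K−S=52.1500, hold=50.5576 ⇒ V=52.1500 exercise | (k=8,j=5): S=127.3583, K−S=20.4417, hold=18.8492 ⇒ V=20.4417 exercise | (k=8,j=6): S=169.5781, K−S=0.0000, hold=0.4138 ⇒ V=0.4138 continue | (k=8,j=7): S=225.7938, K−S=0.0000, hold=0.0000 ⇒ V=0.0000 continue | (k=8,j=8): S=300.6453, K−S=0.0000, hold=0.0000 ⇒ V=0.0000 continue  boundary S*=127.3583
step 7: (k=7,j=0): S=35.1145, K−S=112.6855, hold=111.0930 ⇒ V=112.6855 exercise | (k=7,j=1): S=46.7551, K−S=101.0449, hold=99.4524 ⇒ V=101.0449 exercise | (k=7,j=2): S=62.2546, K−S=85.5454, hold=83.9530 ⇒ V=85.5454 exercise | (k=7,j=3): S=82.8922, K−S=64.9078, hold=63.3153 ⇒ V=64.9078 exercise | (k=7,j=4): S=110.3713, K−S=37.4287, hold=35.8363 ⇒ V=37.4287 exercise | (k=7,j=5): S=146.9598, K−S=0.8402, hold=10.2721 ⇒ V=10.2721 continue | (k=7,j=6): S=195.6775, K−S=0.0000, hold=0.2038 ⇒ V=0.2038 continue | (k=7,j=7): S=260.5453, K−S=0.0000, hold=0.0000 ⇒ V=0.0000 continue  boundary S*=110.3713
step 6: (k=6,j=0): S=40.5189, K−S=107.2811, hold=105.6886 ⇒ V=107.2811 exercise | (k=6,j=1): S=53.9511, K−S=93.8489, hold=92.2565 ⇒ V=93.8489 exercise | (k=6,j=2): S=71.8361, K−S=75.9639, hold=74.3715 ⇒ V=75.9639 exercise | (k=6,j=3): S=95.6500, K−S=52.1500, hold=50.5576 ⇒ V=52.1500 exercise | (k=6,j=4): S=127.3583, K−S=20.4417, hold=23.5347 ⇒ V=23.5347 continue | (k=6,j=5): S=169.5781, K−S=0.0000, hold=5.1597 ⇒ V=5.1597 continue | (k=6,j=6): S=225.7938, K−S=0.0000, hold=0.1003 ⇒ V=0.1003 continue  boundary S*=95.6500
step 5: (k=5,j=0): S=46.7551, K−S=101.0449, hold=99.4524 ⇒ V=101.0449 exercise | (k=5,j=1): S=62.2546, K−S=85.5454, hold=83.9530 ⇒ V=85.5454 exercise | (k=5,j=2): S=82.8922, K−S=64.9078, hold=63.3153 ⇒ V=64.9078 exercise | (k=5,j=3): S=110.3713, K−S=37.4287, hold=37.3728 ⇒ V=37.4287 exercise | (k=5,j=4): S=146.9598, K−S=0.8402, hold=14.1529 ⇒ V=14.1529 continue | (k=5,j=5): S=195.6775, K−S=0.0000, hold=2.5908 ⇒ V=2.5908 continue  boundary S*=110.3713
step 4: (k=4,j=0): S=53.9511, K−S=93.8489, hold=92.2565 ⇒ V=93.8489 exercise | (k=4,j=1): S=71.8361, K−S=75.9639, hold=74.3715 ⇒ V=75.9639 exercise | (k=4,j=2): S=95.6500, K−S=52.1500, hold=50.5576 ⇒ V=52.1500 exercise | (k=4,j=3): S=127.3583, K−S=20.4417, hold=25.4626 ⇒ V=25.4626 continue | (k=4,j=4): S=169.5781, K−S=0.0000, hold=8.2567 ⇒ V=8.2567 continue  boundary S*=95.6500
step 3: (k=3,j=0): S=62.2546, K−S=85.5454, hold=83.9530 ⇒ V=85.5454 exercise | (k=3,j=1): S=82.8922, K−S=64.9078, hold=63.3153 ⇒ V=64.9078 exercise | (k=3,j=2): S=110.3713, K−S=37.4287, hold=38.3305 ⇒ V=38.3305 continue | (k=3,j=3): S=146.9598, K−S=0.8402, hold=16.6408 ⇒ V=16.6408 continue  boundary S*=82.8922
step 2: (k=2,j=0): S=71.8361, K−S=75.9639, hold=74.3715 ⇒ V=75.9639 exercise | (k=2,j=1): S=95.6500, K−S=52.1500, hold=51.0056 ⇒ V=52.1500 exercise | (k=2,j=2): S=127.3583, K−S=20.4417, hold=27.1427 ⇒ V=27.1427 continue  boundary S*=95.6500
step 1: (k=1,j=0): S=82.8922, K−S=64.9078, hold=63.3153 ⇒ V=64.9078 exercise | (k=1,j=1): S=110.3713, K−S=37.4287, hold=39.1651 ⇒ V=39.1651 continue  boundary S*=82.8922
step 0: (k=0,j=0): S=95.6500, K−S=52.1500, hold=51.4202 ⇒ V=52.1500 exercise  boundary S*=95.6500

price = 52.1500
boundary = 95.6500 82.8922 95.6500 82.8922 95.6500 110.3713 95.6500 110.3713 127.3583
tree:
52.1500
64.9078 39.1651
75.9639 52.1500 27.1427
85.5454 64.9078 38.3305 16.6408
93.8489 75.9639 52.1500 25.4626 8.2567
101.0449 85.5454 64.9078 37.4287 14.1529 2.5908
107.2811 93.8489 75.9639 52.1500 23.5347 5.1597 0.1003
112.6855 101.0449 85.5454 64.9078 37.4287 10.2721 0.2038 0.0000
117.3691 107.2811 93.8489 75.9639 52.1500 20.4417 0.4138 0.0000 0.0000
121.4279 112.6855 101.0449 85.5454 64.9078 37.4287 0.8402 0.0000 0.0000 0.0000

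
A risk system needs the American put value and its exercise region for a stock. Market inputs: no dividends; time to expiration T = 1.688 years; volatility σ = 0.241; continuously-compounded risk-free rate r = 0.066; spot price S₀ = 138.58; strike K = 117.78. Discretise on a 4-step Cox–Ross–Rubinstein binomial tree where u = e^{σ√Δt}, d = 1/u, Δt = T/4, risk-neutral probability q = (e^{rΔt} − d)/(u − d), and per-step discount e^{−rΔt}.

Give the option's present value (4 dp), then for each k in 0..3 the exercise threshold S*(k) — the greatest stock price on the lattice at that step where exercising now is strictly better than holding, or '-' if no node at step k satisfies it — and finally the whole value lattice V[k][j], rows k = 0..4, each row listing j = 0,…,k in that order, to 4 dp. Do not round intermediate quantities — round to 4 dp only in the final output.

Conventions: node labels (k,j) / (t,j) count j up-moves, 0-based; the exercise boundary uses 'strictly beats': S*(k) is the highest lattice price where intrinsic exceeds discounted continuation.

price = 4.8016
boundary = - - - 86.6412
tree:
4.8016
9.3081 1.3722
17.4548 3.1408 0.0000
31.1388 7.1890 0.0000 0.0000
43.6946 16.4550 0.0000 0.0000 0.0000

Δt=0.42200, u=1.16948, d=0.85508, q=0.55077, disc=e^(-rΔt)=0.97253
k=4 terminal: V=max(K-S,0) → 43.6946 16.4550 0.0000 0.0000 0.0000
k=3: j=0 S=86.6412 intr=31.1388 cont=27.9036 V=31.1388[EX]; j=1 S=118.4973 intr=0.0000 cont=7.1890 V=7.1890[hold]; j=2 S=162.0662 intr=0.0000 cont=0.0000 V=0.0000[hold]; j=3 S=221.6544 intr=0.0000 cont=0.0000 V=0.0000[hold]  S*(3)=86.6412
k=2: j=0 S=101.3250 intr=16.4550 cont=17.4548 V=17.4548[hold]; j=1 S=138.5800 intr=0.0000 cont=3.1408 V=3.1408[hold]; j=2 S=189.5328 intr=0.0000 cont=0.0000 V=0.0000[hold]  S*(2)=-
k=1: j=0 S=118.4973 intr=0.0000 cont=9.3081 V=9.3081[hold]; j=1 S=162.0662 intr=0.0000 cont=1.3722 V=1.3722[hold]  S*(1)=-
k=0: j=0 S=138.5800 intr=0.0000 cont=4.8016 V=4.8016[hold]  S*(0)=-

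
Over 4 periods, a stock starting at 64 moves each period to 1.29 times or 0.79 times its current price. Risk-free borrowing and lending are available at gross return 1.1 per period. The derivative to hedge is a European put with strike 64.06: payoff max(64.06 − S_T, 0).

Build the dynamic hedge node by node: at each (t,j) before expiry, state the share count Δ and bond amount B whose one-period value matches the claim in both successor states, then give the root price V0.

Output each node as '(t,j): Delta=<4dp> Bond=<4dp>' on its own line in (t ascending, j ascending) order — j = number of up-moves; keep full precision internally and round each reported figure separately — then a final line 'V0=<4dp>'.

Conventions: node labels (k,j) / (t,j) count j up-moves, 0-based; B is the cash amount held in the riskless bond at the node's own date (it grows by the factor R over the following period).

Risk-neutral probability p* = (R−d)/(u−d) = (1.1−0.79)/(1.29−0.79) = 0.6200.
Terminal payoffs: V(4,0)=39.1319, V(4,1)=23.3547, V(4,2)=0.0000, V(4,3)=0.0000, V(4,4)=0.0000
Node (3,0) S=31.5545: V=(p*·23.3547+(1−p*)·39.1319)/1.1=26.6819; Δ=(23.3547−39.1319)/(40.7053−24.9281)=-1.0000; B=V−Δ·S=58.2364
Node (3,1) S=51.5257: V=(p*·0.0000+(1−p*)·23.3547)/1.1=8.0680; Δ=(0.0000−23.3547)/(66.4681−40.7053)=-0.9065; B=V−Δ·S=54.7774
Node (3,2) S=84.1369: V=(p*·0.0000+(1−p*)·0.0000)/1.1=0.0000; Δ=(0.0000−0.0000)/(108.5366−66.4681)=0.0000; B=V−Δ·S=0.0000
Node (3,3) S=137.3881: V=(p*·0.0000+(1−p*)·0.0000)/1.1=0.0000; Δ=(0.0000−0.0000)/(177.2306−108.5366)=0.0000; B=V−Δ·S=0.0000
Node (2,0) S=39.9424: V=(p*·8.0680+(1−p*)·26.6819)/1.1=13.7648; Δ=(8.0680−26.6819)/(51.5257−31.5545)=-0.9320; B=V−Δ·S=50.9925
Node (2,1) S=65.2224: V=(p*·0.0000+(1−p*)·8.0680)/1.1=2.7871; Δ=(0.0000−8.0680)/(84.1369−51.5257)=-0.2474; B=V−Δ·S=18.9231
Node (2,2) S=106.5024: V=(p*·0.0000+(1−p*)·0.0000)/1.1=0.0000; Δ=(0.0000−0.0000)/(137.3881−84.1369)=0.0000; B=V−Δ·S=0.0000
Node (1,0) S=50.5600: V=(p*·2.7871+(1−p*)·13.7648)/1.1=6.3260; Δ=(2.7871−13.7648)/(65.2224−39.9424)=-0.4342; B=V−Δ·S=28.2814
Node (1,1) S=82.5600: V=(p*·0.0000+(1−p*)·2.7871)/1.1=0.9628; Δ=(0.0000−2.7871)/(106.5024−65.2224)=-0.0675; B=V−Δ·S=6.5371
Node (0,0) S=64.0000: V=(p*·0.9628+(1−p*)·6.3260)/1.1=2.7280; Δ=(0.9628−6.3260)/(82.5600−50.5600)=-0.1676; B=V−Δ·S=13.4545
As a check, the time-0 holding Δ(0,0)·S0 + B(0,0) comes to 2.7280 — exactly V0.

(0,0): Delta=-0.1676 Bond=13.4545
(1,0): Delta=-0.4342 Bond=28.2814
(1,1): Delta=-0.0675 Bond=6.5371
(2,0): Delta=-0.9320 Bond=50.9925
(2,1): Delta=-0.2474 Bond=18.9231
(2,2): Delta=0.0000 Bond=0.0000
(3,0): Delta=-1.0000 Bond=58.2364
(3,1): Delta=-0.9065 Bond=54.7774
(3,2): Delta=0.0000 Bond=0.0000
(3,3): Delta=0.0000 Bond=0.0000
V0=2.7280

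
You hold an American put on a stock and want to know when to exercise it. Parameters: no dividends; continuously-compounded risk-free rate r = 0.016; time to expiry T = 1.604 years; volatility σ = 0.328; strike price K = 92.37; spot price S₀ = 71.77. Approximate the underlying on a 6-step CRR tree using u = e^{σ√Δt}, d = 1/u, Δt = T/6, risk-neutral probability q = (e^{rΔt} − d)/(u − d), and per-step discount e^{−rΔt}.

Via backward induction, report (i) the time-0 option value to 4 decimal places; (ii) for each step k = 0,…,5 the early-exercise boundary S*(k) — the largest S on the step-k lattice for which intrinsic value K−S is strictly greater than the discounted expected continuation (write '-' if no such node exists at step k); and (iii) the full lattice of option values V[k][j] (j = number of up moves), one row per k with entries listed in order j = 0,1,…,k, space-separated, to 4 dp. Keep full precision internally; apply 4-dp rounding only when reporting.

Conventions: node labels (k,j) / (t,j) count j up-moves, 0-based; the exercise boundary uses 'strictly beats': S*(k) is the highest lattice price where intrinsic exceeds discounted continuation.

price = 25.0523
boundary = - - 51.1257 43.1506 51.1257 60.5747
tree:
25.0523
32.7729 16.5843
41.2443 23.5294 8.9125
49.2194 31.9906 14.2133 3.0229
55.9504 41.2443 21.8588 5.7312 0.0000
61.6315 49.2194 31.7953 10.8656 0.0000 0.0000
66.4264 55.9504 41.2443 20.6000 0.0000 0.0000 0.0000

Δt=0.26733  u=1.18482  d=0.84401  q=0.47028  discount=0.99573
step 6 (expiry): payoffs max(K−S,0) = 66.4264 55.9504 41.2443 20.6000 0.0000 0.0000 0.0000
step 5: (k=5,j=0): S=30.7385, K−S=61.6315, hold=61.2372 ⇒ V=61.6315 exercise | (k=5,j=1): S=43.1506, K−S=49.2194, hold=48.8251 ⇒ V=49.2194 exercise | (k=5,j=2): S=60.5747, K−S=31.7953, hold=31.4011 ⇒ V=31.7953 exercise | (k=5,j=3): S=85.0345, K−S=7.3355, hold=10.8656 ⇒ V=10.8656 continue | (k=5,j=4): S=119.3711, K−S=0.0000, hold=0.0000 ⇒ V=0.0000 continue | (k=5,j=5): S=167.5726, K−S=0.0000, hold=0.0000 ⇒ V=0.0000 continue  boundary S*=60.5747
step 4: (k=4,j=0): S=36.4196, K−S=55.9504, hold=55.5562 ⇒ V=55.9504 exercise | (k=4,j=1): S=51.1257, K−S=41.2443, hold=40.8501 ⇒ V=41.2443 exercise | (k=4,j=2): S=71.7700, K−S=20.6000, hold=21.8588 ⇒ V=21.8588 continue | (k=4,j=3): S=100.7505, K−S=0.0000, hold=5.7312 ⇒ V=5.7312 continue | (k=4,j=4): S=141.4331, K−S=0.0000, hold=0.0000 ⇒ V=0.0000 continue  boundary S*=51.1257
step 3: (k=3,j=0): S=43.1506, K−S=49.2194, hold=48.8251 ⇒ V=49.2194 exercise | (k=3,j=1): S=60.5747, K−S=31.7953, hold=31.9906 ⇒ V=31.9906 continue | (k=3,j=2): S=85.0345, K−S=7.3355, hold=14.2133 ⇒ V=14.2133 continue | (k=3,j=3): S=119.3711, K−S=0.0000, hold=3.0229 ⇒ V=3.0229 continue  boundary S*=43.1506
step 2: (k=2,j=0): S=51.1257, K−S=41.2443, hold=40.9415 ⇒ V=41.2443 exercise | (k=2,j=1): S=71.7700, K−S=20.6000, hold=23.5294 ⇒ V=23.5294 continue | (k=2,j=2): S=100.7505, K−S=0.0000, hold=8.9125 ⇒ V=8.9125 continue  boundary S*=51.1257
step 1: (k=1,j=0): S=60.5747, K−S=31.7953, hold=32.7729 ⇒ V=32.7729 continue | (k=1,j=1): S=85.0345, K−S=7.3355, hold=16.5843 ⇒ V=16.5843 continue  boundary S*=-
step 0: (k=0,j=0): S=71.7700, K−S=20.6000, hold=25.0523 ⇒ V=25.0523 continue  boundary S*=-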